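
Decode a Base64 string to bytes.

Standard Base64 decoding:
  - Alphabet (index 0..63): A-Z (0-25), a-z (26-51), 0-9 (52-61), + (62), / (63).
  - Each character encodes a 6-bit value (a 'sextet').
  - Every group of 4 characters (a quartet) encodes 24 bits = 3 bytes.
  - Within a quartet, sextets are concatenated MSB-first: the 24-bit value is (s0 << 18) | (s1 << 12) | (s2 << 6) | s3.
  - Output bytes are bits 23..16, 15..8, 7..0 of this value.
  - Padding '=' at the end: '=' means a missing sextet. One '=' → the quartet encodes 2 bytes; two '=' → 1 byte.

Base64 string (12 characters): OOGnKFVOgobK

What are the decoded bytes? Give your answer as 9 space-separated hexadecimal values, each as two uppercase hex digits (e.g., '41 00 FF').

Answer: 38 E1 A7 28 55 4E 82 86 CA

Derivation:
After char 0 ('O'=14): chars_in_quartet=1 acc=0xE bytes_emitted=0
After char 1 ('O'=14): chars_in_quartet=2 acc=0x38E bytes_emitted=0
After char 2 ('G'=6): chars_in_quartet=3 acc=0xE386 bytes_emitted=0
After char 3 ('n'=39): chars_in_quartet=4 acc=0x38E1A7 -> emit 38 E1 A7, reset; bytes_emitted=3
After char 4 ('K'=10): chars_in_quartet=1 acc=0xA bytes_emitted=3
After char 5 ('F'=5): chars_in_quartet=2 acc=0x285 bytes_emitted=3
After char 6 ('V'=21): chars_in_quartet=3 acc=0xA155 bytes_emitted=3
After char 7 ('O'=14): chars_in_quartet=4 acc=0x28554E -> emit 28 55 4E, reset; bytes_emitted=6
After char 8 ('g'=32): chars_in_quartet=1 acc=0x20 bytes_emitted=6
After char 9 ('o'=40): chars_in_quartet=2 acc=0x828 bytes_emitted=6
After char 10 ('b'=27): chars_in_quartet=3 acc=0x20A1B bytes_emitted=6
After char 11 ('K'=10): chars_in_quartet=4 acc=0x8286CA -> emit 82 86 CA, reset; bytes_emitted=9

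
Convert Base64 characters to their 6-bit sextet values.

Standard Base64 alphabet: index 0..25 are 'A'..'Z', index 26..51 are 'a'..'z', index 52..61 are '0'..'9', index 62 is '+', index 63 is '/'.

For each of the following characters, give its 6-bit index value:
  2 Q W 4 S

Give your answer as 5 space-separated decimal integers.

Answer: 54 16 22 56 18

Derivation:
'2': 0..9 range, 52 + ord('2') − ord('0') = 54
'Q': A..Z range, ord('Q') − ord('A') = 16
'W': A..Z range, ord('W') − ord('A') = 22
'4': 0..9 range, 52 + ord('4') − ord('0') = 56
'S': A..Z range, ord('S') − ord('A') = 18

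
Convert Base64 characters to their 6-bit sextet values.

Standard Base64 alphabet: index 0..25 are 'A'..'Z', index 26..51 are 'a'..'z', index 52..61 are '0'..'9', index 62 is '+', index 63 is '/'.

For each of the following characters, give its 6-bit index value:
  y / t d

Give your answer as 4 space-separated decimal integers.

Answer: 50 63 45 29

Derivation:
'y': a..z range, 26 + ord('y') − ord('a') = 50
'/': index 63
't': a..z range, 26 + ord('t') − ord('a') = 45
'd': a..z range, 26 + ord('d') − ord('a') = 29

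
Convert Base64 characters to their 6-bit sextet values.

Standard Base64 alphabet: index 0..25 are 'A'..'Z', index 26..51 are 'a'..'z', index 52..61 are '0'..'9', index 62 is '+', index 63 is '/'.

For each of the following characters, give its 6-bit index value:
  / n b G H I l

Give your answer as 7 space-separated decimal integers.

'/': index 63
'n': a..z range, 26 + ord('n') − ord('a') = 39
'b': a..z range, 26 + ord('b') − ord('a') = 27
'G': A..Z range, ord('G') − ord('A') = 6
'H': A..Z range, ord('H') − ord('A') = 7
'I': A..Z range, ord('I') − ord('A') = 8
'l': a..z range, 26 + ord('l') − ord('a') = 37

Answer: 63 39 27 6 7 8 37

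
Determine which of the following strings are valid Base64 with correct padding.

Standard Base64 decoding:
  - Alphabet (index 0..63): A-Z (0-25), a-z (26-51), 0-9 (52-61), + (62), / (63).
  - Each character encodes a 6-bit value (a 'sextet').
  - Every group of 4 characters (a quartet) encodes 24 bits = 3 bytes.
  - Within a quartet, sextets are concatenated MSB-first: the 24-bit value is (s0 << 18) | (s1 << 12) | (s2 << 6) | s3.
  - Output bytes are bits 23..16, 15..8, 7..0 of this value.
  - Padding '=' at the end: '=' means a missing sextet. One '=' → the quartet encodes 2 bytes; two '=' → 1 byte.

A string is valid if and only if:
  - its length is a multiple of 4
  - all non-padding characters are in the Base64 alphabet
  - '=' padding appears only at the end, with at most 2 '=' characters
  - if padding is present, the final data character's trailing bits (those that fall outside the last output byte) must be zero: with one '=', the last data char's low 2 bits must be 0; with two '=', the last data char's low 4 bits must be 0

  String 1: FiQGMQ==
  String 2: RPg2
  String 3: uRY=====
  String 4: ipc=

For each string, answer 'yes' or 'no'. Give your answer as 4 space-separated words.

Answer: yes yes no yes

Derivation:
String 1: 'FiQGMQ==' → valid
String 2: 'RPg2' → valid
String 3: 'uRY=====' → invalid (5 pad chars (max 2))
String 4: 'ipc=' → valid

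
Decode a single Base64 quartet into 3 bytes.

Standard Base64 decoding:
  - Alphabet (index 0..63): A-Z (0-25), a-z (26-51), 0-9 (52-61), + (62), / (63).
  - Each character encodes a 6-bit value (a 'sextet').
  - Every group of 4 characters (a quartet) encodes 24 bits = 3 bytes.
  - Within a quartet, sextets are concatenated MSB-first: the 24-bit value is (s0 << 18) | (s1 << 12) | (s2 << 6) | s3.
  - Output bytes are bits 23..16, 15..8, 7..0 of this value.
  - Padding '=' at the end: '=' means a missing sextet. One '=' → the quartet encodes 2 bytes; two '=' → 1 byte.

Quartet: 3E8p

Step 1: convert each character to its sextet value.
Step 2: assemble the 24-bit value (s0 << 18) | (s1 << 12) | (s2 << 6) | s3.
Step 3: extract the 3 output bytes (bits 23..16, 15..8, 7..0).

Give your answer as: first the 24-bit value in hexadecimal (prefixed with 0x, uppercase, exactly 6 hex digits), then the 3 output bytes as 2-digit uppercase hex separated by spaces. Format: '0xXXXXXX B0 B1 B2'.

Answer: 0xDC4F29 DC 4F 29

Derivation:
Sextets: 3=55, E=4, 8=60, p=41
24-bit: (55<<18) | (4<<12) | (60<<6) | 41
      = 0xDC0000 | 0x004000 | 0x000F00 | 0x000029
      = 0xDC4F29
Bytes: (v>>16)&0xFF=DC, (v>>8)&0xFF=4F, v&0xFF=29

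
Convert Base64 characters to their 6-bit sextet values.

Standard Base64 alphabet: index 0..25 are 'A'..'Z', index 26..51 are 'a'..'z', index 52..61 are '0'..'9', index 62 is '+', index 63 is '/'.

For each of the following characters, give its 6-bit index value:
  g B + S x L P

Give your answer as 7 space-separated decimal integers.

Answer: 32 1 62 18 49 11 15

Derivation:
'g': a..z range, 26 + ord('g') − ord('a') = 32
'B': A..Z range, ord('B') − ord('A') = 1
'+': index 62
'S': A..Z range, ord('S') − ord('A') = 18
'x': a..z range, 26 + ord('x') − ord('a') = 49
'L': A..Z range, ord('L') − ord('A') = 11
'P': A..Z range, ord('P') − ord('A') = 15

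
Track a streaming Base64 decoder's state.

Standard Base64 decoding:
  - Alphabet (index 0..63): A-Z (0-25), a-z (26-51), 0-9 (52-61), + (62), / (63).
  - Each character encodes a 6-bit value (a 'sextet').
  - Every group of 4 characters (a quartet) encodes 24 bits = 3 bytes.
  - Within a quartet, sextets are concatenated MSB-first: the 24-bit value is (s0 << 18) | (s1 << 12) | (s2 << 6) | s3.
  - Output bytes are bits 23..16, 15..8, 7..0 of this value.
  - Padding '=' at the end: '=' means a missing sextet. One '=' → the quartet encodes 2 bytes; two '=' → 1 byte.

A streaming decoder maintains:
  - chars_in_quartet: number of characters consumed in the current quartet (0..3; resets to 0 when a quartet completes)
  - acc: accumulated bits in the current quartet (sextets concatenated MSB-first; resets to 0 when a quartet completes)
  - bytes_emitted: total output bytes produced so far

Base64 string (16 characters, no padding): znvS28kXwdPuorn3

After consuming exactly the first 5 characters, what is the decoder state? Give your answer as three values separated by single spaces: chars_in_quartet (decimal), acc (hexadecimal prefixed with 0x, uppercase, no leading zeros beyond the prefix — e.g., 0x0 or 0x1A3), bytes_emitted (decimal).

After char 0 ('z'=51): chars_in_quartet=1 acc=0x33 bytes_emitted=0
After char 1 ('n'=39): chars_in_quartet=2 acc=0xCE7 bytes_emitted=0
After char 2 ('v'=47): chars_in_quartet=3 acc=0x339EF bytes_emitted=0
After char 3 ('S'=18): chars_in_quartet=4 acc=0xCE7BD2 -> emit CE 7B D2, reset; bytes_emitted=3
After char 4 ('2'=54): chars_in_quartet=1 acc=0x36 bytes_emitted=3

Answer: 1 0x36 3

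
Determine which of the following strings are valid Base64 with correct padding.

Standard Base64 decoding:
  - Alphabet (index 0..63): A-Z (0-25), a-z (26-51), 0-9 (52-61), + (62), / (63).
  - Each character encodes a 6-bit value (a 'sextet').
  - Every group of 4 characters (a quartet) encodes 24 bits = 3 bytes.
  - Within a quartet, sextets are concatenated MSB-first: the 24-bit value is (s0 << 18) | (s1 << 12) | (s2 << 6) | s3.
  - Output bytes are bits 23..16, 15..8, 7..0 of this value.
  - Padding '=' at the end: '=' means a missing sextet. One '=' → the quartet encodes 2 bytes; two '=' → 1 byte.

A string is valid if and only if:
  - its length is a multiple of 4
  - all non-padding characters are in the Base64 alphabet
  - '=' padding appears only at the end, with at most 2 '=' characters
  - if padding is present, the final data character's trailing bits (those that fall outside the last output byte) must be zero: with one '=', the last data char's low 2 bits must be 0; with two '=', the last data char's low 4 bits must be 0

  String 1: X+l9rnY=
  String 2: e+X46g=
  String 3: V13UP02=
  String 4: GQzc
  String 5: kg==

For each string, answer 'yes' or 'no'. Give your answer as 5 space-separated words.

String 1: 'X+l9rnY=' → valid
String 2: 'e+X46g=' → invalid (len=7 not mult of 4)
String 3: 'V13UP02=' → invalid (bad trailing bits)
String 4: 'GQzc' → valid
String 5: 'kg==' → valid

Answer: yes no no yes yes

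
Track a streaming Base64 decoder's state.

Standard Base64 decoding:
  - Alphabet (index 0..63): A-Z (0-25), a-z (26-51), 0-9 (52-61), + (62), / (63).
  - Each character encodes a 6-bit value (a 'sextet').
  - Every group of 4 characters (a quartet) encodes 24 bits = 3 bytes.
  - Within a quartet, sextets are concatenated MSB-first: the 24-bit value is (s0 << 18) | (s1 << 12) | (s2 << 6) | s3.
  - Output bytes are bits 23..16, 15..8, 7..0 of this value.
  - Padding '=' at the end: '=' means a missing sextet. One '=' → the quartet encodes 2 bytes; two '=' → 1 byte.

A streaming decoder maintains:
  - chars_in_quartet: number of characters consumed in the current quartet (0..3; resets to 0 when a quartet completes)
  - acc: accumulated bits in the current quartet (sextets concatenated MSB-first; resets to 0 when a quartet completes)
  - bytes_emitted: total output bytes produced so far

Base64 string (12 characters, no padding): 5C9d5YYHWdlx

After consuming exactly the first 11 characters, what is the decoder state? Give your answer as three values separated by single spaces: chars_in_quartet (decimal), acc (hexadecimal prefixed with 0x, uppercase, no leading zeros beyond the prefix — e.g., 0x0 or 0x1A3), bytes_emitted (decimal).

After char 0 ('5'=57): chars_in_quartet=1 acc=0x39 bytes_emitted=0
After char 1 ('C'=2): chars_in_quartet=2 acc=0xE42 bytes_emitted=0
After char 2 ('9'=61): chars_in_quartet=3 acc=0x390BD bytes_emitted=0
After char 3 ('d'=29): chars_in_quartet=4 acc=0xE42F5D -> emit E4 2F 5D, reset; bytes_emitted=3
After char 4 ('5'=57): chars_in_quartet=1 acc=0x39 bytes_emitted=3
After char 5 ('Y'=24): chars_in_quartet=2 acc=0xE58 bytes_emitted=3
After char 6 ('Y'=24): chars_in_quartet=3 acc=0x39618 bytes_emitted=3
After char 7 ('H'=7): chars_in_quartet=4 acc=0xE58607 -> emit E5 86 07, reset; bytes_emitted=6
After char 8 ('W'=22): chars_in_quartet=1 acc=0x16 bytes_emitted=6
After char 9 ('d'=29): chars_in_quartet=2 acc=0x59D bytes_emitted=6
After char 10 ('l'=37): chars_in_quartet=3 acc=0x16765 bytes_emitted=6

Answer: 3 0x16765 6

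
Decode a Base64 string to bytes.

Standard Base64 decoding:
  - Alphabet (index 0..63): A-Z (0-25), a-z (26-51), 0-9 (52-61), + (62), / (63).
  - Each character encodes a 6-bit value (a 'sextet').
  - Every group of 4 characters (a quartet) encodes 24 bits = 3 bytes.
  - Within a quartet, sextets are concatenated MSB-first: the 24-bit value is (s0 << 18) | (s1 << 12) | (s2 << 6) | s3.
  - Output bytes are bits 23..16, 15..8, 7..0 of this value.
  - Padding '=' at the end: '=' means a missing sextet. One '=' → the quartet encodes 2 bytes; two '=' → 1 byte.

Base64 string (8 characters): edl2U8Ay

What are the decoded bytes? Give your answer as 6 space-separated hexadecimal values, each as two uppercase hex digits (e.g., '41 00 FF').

After char 0 ('e'=30): chars_in_quartet=1 acc=0x1E bytes_emitted=0
After char 1 ('d'=29): chars_in_quartet=2 acc=0x79D bytes_emitted=0
After char 2 ('l'=37): chars_in_quartet=3 acc=0x1E765 bytes_emitted=0
After char 3 ('2'=54): chars_in_quartet=4 acc=0x79D976 -> emit 79 D9 76, reset; bytes_emitted=3
After char 4 ('U'=20): chars_in_quartet=1 acc=0x14 bytes_emitted=3
After char 5 ('8'=60): chars_in_quartet=2 acc=0x53C bytes_emitted=3
After char 6 ('A'=0): chars_in_quartet=3 acc=0x14F00 bytes_emitted=3
After char 7 ('y'=50): chars_in_quartet=4 acc=0x53C032 -> emit 53 C0 32, reset; bytes_emitted=6

Answer: 79 D9 76 53 C0 32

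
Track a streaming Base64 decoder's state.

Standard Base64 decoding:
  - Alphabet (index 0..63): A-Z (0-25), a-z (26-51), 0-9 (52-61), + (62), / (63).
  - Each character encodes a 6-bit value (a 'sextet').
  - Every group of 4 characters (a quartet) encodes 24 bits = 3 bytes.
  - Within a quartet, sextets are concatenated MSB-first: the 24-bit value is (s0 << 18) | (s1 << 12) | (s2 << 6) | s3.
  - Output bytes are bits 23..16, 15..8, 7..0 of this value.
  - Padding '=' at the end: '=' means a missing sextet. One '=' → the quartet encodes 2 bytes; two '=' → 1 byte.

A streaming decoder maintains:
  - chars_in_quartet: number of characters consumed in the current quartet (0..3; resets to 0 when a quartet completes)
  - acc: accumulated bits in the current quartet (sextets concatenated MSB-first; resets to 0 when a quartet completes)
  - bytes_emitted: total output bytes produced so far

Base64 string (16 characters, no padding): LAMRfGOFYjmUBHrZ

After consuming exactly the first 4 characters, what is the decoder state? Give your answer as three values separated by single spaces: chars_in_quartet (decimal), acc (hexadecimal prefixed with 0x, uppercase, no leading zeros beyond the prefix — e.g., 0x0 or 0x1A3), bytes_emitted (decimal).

Answer: 0 0x0 3

Derivation:
After char 0 ('L'=11): chars_in_quartet=1 acc=0xB bytes_emitted=0
After char 1 ('A'=0): chars_in_quartet=2 acc=0x2C0 bytes_emitted=0
After char 2 ('M'=12): chars_in_quartet=3 acc=0xB00C bytes_emitted=0
After char 3 ('R'=17): chars_in_quartet=4 acc=0x2C0311 -> emit 2C 03 11, reset; bytes_emitted=3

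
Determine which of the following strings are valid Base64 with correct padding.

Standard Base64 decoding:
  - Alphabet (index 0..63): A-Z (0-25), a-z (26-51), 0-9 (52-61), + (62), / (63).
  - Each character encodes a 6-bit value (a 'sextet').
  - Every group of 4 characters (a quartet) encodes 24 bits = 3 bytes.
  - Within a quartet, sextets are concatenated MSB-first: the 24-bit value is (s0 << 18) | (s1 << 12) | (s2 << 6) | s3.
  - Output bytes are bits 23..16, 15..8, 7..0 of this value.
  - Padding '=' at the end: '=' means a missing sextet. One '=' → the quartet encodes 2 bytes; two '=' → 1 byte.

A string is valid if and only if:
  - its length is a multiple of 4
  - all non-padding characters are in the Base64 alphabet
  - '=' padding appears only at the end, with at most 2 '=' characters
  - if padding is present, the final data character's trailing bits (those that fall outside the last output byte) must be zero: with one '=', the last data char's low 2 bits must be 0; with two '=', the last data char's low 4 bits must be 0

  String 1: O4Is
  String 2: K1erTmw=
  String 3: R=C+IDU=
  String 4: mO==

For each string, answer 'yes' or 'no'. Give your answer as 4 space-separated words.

Answer: yes yes no no

Derivation:
String 1: 'O4Is' → valid
String 2: 'K1erTmw=' → valid
String 3: 'R=C+IDU=' → invalid (bad char(s): ['=']; '=' in middle)
String 4: 'mO==' → invalid (bad trailing bits)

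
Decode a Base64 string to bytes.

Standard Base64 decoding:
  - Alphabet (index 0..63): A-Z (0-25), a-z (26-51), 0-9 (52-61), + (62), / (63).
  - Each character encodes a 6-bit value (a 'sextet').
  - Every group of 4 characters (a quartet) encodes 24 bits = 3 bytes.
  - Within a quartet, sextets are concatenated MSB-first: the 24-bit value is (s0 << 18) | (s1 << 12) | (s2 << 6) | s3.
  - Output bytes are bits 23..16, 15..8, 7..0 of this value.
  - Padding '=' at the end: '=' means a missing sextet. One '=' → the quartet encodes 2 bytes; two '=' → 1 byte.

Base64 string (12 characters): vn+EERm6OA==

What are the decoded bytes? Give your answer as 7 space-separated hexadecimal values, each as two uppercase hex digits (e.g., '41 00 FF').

Answer: BE 7F 84 11 19 BA 38

Derivation:
After char 0 ('v'=47): chars_in_quartet=1 acc=0x2F bytes_emitted=0
After char 1 ('n'=39): chars_in_quartet=2 acc=0xBE7 bytes_emitted=0
After char 2 ('+'=62): chars_in_quartet=3 acc=0x2F9FE bytes_emitted=0
After char 3 ('E'=4): chars_in_quartet=4 acc=0xBE7F84 -> emit BE 7F 84, reset; bytes_emitted=3
After char 4 ('E'=4): chars_in_quartet=1 acc=0x4 bytes_emitted=3
After char 5 ('R'=17): chars_in_quartet=2 acc=0x111 bytes_emitted=3
After char 6 ('m'=38): chars_in_quartet=3 acc=0x4466 bytes_emitted=3
After char 7 ('6'=58): chars_in_quartet=4 acc=0x1119BA -> emit 11 19 BA, reset; bytes_emitted=6
After char 8 ('O'=14): chars_in_quartet=1 acc=0xE bytes_emitted=6
After char 9 ('A'=0): chars_in_quartet=2 acc=0x380 bytes_emitted=6
Padding '==': partial quartet acc=0x380 -> emit 38; bytes_emitted=7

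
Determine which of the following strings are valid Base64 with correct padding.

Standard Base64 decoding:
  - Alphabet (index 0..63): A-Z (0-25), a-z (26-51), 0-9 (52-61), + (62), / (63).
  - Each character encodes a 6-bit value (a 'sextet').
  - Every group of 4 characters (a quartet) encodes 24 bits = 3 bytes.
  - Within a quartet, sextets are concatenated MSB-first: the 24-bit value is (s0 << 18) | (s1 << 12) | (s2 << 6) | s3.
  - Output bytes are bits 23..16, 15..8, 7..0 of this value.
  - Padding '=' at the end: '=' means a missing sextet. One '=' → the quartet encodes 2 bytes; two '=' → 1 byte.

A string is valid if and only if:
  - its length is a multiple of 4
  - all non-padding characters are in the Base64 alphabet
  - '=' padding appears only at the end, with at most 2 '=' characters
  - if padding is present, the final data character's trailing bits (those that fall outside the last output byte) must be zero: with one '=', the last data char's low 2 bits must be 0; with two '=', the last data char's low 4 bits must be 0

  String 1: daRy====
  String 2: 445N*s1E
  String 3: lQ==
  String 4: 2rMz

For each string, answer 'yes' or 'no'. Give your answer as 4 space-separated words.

Answer: no no yes yes

Derivation:
String 1: 'daRy====' → invalid (4 pad chars (max 2))
String 2: '445N*s1E' → invalid (bad char(s): ['*'])
String 3: 'lQ==' → valid
String 4: '2rMz' → valid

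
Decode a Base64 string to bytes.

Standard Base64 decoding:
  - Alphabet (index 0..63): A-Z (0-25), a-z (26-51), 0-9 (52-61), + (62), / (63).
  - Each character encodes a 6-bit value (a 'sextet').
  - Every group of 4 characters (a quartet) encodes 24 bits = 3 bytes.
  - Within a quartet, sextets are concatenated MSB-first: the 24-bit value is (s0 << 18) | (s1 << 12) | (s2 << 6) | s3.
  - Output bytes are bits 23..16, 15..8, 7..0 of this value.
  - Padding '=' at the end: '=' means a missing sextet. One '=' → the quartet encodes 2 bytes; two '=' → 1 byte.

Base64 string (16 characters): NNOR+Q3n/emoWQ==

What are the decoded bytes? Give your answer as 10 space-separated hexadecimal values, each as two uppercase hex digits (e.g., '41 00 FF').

Answer: 34 D3 91 F9 0D E7 FD E9 A8 59

Derivation:
After char 0 ('N'=13): chars_in_quartet=1 acc=0xD bytes_emitted=0
After char 1 ('N'=13): chars_in_quartet=2 acc=0x34D bytes_emitted=0
After char 2 ('O'=14): chars_in_quartet=3 acc=0xD34E bytes_emitted=0
After char 3 ('R'=17): chars_in_quartet=4 acc=0x34D391 -> emit 34 D3 91, reset; bytes_emitted=3
After char 4 ('+'=62): chars_in_quartet=1 acc=0x3E bytes_emitted=3
After char 5 ('Q'=16): chars_in_quartet=2 acc=0xF90 bytes_emitted=3
After char 6 ('3'=55): chars_in_quartet=3 acc=0x3E437 bytes_emitted=3
After char 7 ('n'=39): chars_in_quartet=4 acc=0xF90DE7 -> emit F9 0D E7, reset; bytes_emitted=6
After char 8 ('/'=63): chars_in_quartet=1 acc=0x3F bytes_emitted=6
After char 9 ('e'=30): chars_in_quartet=2 acc=0xFDE bytes_emitted=6
After char 10 ('m'=38): chars_in_quartet=3 acc=0x3F7A6 bytes_emitted=6
After char 11 ('o'=40): chars_in_quartet=4 acc=0xFDE9A8 -> emit FD E9 A8, reset; bytes_emitted=9
After char 12 ('W'=22): chars_in_quartet=1 acc=0x16 bytes_emitted=9
After char 13 ('Q'=16): chars_in_quartet=2 acc=0x590 bytes_emitted=9
Padding '==': partial quartet acc=0x590 -> emit 59; bytes_emitted=10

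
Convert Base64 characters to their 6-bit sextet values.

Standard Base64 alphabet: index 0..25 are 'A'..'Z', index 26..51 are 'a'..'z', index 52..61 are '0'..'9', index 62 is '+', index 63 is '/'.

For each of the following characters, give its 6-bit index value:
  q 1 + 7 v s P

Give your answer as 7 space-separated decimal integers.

Answer: 42 53 62 59 47 44 15

Derivation:
'q': a..z range, 26 + ord('q') − ord('a') = 42
'1': 0..9 range, 52 + ord('1') − ord('0') = 53
'+': index 62
'7': 0..9 range, 52 + ord('7') − ord('0') = 59
'v': a..z range, 26 + ord('v') − ord('a') = 47
's': a..z range, 26 + ord('s') − ord('a') = 44
'P': A..Z range, ord('P') − ord('A') = 15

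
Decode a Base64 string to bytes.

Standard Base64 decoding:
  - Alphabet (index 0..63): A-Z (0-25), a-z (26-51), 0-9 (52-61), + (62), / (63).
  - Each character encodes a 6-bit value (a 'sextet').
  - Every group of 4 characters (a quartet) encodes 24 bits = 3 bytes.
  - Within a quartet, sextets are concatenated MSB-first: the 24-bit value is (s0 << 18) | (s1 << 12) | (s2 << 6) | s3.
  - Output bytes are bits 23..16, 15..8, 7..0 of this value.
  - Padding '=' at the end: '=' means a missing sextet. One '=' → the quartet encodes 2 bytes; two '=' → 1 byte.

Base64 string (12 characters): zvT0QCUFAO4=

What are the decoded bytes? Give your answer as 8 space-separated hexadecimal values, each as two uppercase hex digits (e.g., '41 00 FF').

After char 0 ('z'=51): chars_in_quartet=1 acc=0x33 bytes_emitted=0
After char 1 ('v'=47): chars_in_quartet=2 acc=0xCEF bytes_emitted=0
After char 2 ('T'=19): chars_in_quartet=3 acc=0x33BD3 bytes_emitted=0
After char 3 ('0'=52): chars_in_quartet=4 acc=0xCEF4F4 -> emit CE F4 F4, reset; bytes_emitted=3
After char 4 ('Q'=16): chars_in_quartet=1 acc=0x10 bytes_emitted=3
After char 5 ('C'=2): chars_in_quartet=2 acc=0x402 bytes_emitted=3
After char 6 ('U'=20): chars_in_quartet=3 acc=0x10094 bytes_emitted=3
After char 7 ('F'=5): chars_in_quartet=4 acc=0x402505 -> emit 40 25 05, reset; bytes_emitted=6
After char 8 ('A'=0): chars_in_quartet=1 acc=0x0 bytes_emitted=6
After char 9 ('O'=14): chars_in_quartet=2 acc=0xE bytes_emitted=6
After char 10 ('4'=56): chars_in_quartet=3 acc=0x3B8 bytes_emitted=6
Padding '=': partial quartet acc=0x3B8 -> emit 00 EE; bytes_emitted=8

Answer: CE F4 F4 40 25 05 00 EE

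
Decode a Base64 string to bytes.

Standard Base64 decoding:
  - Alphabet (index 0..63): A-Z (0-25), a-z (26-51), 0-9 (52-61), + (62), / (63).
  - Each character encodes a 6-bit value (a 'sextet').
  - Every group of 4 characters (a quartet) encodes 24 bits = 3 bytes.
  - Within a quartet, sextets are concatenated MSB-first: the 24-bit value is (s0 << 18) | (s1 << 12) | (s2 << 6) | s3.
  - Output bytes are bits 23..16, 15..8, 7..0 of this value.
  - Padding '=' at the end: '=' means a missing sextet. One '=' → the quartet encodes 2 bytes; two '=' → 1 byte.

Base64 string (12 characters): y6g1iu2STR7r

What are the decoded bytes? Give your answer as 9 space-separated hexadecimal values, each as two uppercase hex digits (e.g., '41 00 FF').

Answer: CB A8 35 8A ED 92 4D 1E EB

Derivation:
After char 0 ('y'=50): chars_in_quartet=1 acc=0x32 bytes_emitted=0
After char 1 ('6'=58): chars_in_quartet=2 acc=0xCBA bytes_emitted=0
After char 2 ('g'=32): chars_in_quartet=3 acc=0x32EA0 bytes_emitted=0
After char 3 ('1'=53): chars_in_quartet=4 acc=0xCBA835 -> emit CB A8 35, reset; bytes_emitted=3
After char 4 ('i'=34): chars_in_quartet=1 acc=0x22 bytes_emitted=3
After char 5 ('u'=46): chars_in_quartet=2 acc=0x8AE bytes_emitted=3
After char 6 ('2'=54): chars_in_quartet=3 acc=0x22BB6 bytes_emitted=3
After char 7 ('S'=18): chars_in_quartet=4 acc=0x8AED92 -> emit 8A ED 92, reset; bytes_emitted=6
After char 8 ('T'=19): chars_in_quartet=1 acc=0x13 bytes_emitted=6
After char 9 ('R'=17): chars_in_quartet=2 acc=0x4D1 bytes_emitted=6
After char 10 ('7'=59): chars_in_quartet=3 acc=0x1347B bytes_emitted=6
After char 11 ('r'=43): chars_in_quartet=4 acc=0x4D1EEB -> emit 4D 1E EB, reset; bytes_emitted=9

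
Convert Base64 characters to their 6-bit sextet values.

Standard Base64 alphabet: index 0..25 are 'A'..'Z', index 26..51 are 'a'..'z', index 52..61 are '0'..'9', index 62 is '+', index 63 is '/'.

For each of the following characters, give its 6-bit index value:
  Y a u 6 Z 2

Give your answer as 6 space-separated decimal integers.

'Y': A..Z range, ord('Y') − ord('A') = 24
'a': a..z range, 26 + ord('a') − ord('a') = 26
'u': a..z range, 26 + ord('u') − ord('a') = 46
'6': 0..9 range, 52 + ord('6') − ord('0') = 58
'Z': A..Z range, ord('Z') − ord('A') = 25
'2': 0..9 range, 52 + ord('2') − ord('0') = 54

Answer: 24 26 46 58 25 54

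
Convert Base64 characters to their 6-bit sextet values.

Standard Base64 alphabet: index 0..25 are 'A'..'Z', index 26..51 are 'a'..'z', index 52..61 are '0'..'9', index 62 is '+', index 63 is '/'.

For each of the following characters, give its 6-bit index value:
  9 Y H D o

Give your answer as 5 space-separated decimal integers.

Answer: 61 24 7 3 40

Derivation:
'9': 0..9 range, 52 + ord('9') − ord('0') = 61
'Y': A..Z range, ord('Y') − ord('A') = 24
'H': A..Z range, ord('H') − ord('A') = 7
'D': A..Z range, ord('D') − ord('A') = 3
'o': a..z range, 26 + ord('o') − ord('a') = 40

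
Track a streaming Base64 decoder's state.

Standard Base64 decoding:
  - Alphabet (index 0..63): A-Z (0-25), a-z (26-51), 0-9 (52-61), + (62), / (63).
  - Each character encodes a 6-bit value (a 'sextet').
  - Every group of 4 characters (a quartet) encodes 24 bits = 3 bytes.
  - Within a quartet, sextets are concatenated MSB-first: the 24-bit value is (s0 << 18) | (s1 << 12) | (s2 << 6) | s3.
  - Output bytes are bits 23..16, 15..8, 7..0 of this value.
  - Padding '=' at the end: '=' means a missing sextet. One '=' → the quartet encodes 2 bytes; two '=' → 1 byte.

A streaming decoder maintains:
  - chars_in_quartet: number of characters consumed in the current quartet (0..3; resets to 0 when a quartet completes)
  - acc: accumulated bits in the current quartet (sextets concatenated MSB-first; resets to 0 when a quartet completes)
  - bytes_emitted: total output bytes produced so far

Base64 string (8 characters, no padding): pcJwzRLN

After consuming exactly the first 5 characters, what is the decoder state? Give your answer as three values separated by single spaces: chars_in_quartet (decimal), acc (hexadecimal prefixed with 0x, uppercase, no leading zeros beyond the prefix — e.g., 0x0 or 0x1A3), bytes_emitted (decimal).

Answer: 1 0x33 3

Derivation:
After char 0 ('p'=41): chars_in_quartet=1 acc=0x29 bytes_emitted=0
After char 1 ('c'=28): chars_in_quartet=2 acc=0xA5C bytes_emitted=0
After char 2 ('J'=9): chars_in_quartet=3 acc=0x29709 bytes_emitted=0
After char 3 ('w'=48): chars_in_quartet=4 acc=0xA5C270 -> emit A5 C2 70, reset; bytes_emitted=3
After char 4 ('z'=51): chars_in_quartet=1 acc=0x33 bytes_emitted=3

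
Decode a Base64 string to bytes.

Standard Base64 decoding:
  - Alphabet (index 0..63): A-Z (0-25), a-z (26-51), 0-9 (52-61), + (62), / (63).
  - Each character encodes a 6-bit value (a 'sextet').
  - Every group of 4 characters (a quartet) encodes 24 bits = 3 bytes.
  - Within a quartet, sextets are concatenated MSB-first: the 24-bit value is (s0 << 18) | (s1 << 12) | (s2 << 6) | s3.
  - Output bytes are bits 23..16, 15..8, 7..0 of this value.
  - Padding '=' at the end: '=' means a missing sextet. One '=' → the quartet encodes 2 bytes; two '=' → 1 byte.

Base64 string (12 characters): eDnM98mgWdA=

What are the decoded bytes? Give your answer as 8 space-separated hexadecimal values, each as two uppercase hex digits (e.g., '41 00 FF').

Answer: 78 39 CC F7 C9 A0 59 D0

Derivation:
After char 0 ('e'=30): chars_in_quartet=1 acc=0x1E bytes_emitted=0
After char 1 ('D'=3): chars_in_quartet=2 acc=0x783 bytes_emitted=0
After char 2 ('n'=39): chars_in_quartet=3 acc=0x1E0E7 bytes_emitted=0
After char 3 ('M'=12): chars_in_quartet=4 acc=0x7839CC -> emit 78 39 CC, reset; bytes_emitted=3
After char 4 ('9'=61): chars_in_quartet=1 acc=0x3D bytes_emitted=3
After char 5 ('8'=60): chars_in_quartet=2 acc=0xF7C bytes_emitted=3
After char 6 ('m'=38): chars_in_quartet=3 acc=0x3DF26 bytes_emitted=3
After char 7 ('g'=32): chars_in_quartet=4 acc=0xF7C9A0 -> emit F7 C9 A0, reset; bytes_emitted=6
After char 8 ('W'=22): chars_in_quartet=1 acc=0x16 bytes_emitted=6
After char 9 ('d'=29): chars_in_quartet=2 acc=0x59D bytes_emitted=6
After char 10 ('A'=0): chars_in_quartet=3 acc=0x16740 bytes_emitted=6
Padding '=': partial quartet acc=0x16740 -> emit 59 D0; bytes_emitted=8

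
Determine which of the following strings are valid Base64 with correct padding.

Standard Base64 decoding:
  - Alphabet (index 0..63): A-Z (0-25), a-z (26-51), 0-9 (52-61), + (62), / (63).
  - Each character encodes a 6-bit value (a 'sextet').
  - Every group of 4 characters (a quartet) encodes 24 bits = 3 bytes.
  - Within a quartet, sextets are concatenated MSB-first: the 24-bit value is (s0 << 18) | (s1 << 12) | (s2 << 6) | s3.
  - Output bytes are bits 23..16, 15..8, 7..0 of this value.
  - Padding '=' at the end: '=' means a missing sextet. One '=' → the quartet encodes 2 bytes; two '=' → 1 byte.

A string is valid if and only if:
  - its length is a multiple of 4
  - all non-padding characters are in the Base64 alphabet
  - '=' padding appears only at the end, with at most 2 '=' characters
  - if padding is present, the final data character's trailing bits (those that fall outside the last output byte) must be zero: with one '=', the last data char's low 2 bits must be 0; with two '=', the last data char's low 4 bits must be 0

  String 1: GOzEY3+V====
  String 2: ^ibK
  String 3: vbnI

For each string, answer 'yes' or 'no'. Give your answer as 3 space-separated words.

Answer: no no yes

Derivation:
String 1: 'GOzEY3+V====' → invalid (4 pad chars (max 2))
String 2: '^ibK' → invalid (bad char(s): ['^'])
String 3: 'vbnI' → valid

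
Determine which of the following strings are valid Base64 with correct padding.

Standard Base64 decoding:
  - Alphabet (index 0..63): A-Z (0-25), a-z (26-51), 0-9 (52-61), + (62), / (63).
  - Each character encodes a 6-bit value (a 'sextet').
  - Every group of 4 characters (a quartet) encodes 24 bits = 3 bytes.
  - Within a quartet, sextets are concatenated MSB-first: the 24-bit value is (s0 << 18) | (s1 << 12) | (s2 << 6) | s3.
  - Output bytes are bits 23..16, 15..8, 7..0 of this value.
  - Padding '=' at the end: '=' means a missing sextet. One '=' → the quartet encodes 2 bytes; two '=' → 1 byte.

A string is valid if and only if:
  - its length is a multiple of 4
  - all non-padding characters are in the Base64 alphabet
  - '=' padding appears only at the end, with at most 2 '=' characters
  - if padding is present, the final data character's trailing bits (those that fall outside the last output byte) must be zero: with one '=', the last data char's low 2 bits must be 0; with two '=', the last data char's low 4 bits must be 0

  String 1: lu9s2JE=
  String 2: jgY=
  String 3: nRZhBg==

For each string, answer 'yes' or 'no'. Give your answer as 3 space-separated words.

String 1: 'lu9s2JE=' → valid
String 2: 'jgY=' → valid
String 3: 'nRZhBg==' → valid

Answer: yes yes yes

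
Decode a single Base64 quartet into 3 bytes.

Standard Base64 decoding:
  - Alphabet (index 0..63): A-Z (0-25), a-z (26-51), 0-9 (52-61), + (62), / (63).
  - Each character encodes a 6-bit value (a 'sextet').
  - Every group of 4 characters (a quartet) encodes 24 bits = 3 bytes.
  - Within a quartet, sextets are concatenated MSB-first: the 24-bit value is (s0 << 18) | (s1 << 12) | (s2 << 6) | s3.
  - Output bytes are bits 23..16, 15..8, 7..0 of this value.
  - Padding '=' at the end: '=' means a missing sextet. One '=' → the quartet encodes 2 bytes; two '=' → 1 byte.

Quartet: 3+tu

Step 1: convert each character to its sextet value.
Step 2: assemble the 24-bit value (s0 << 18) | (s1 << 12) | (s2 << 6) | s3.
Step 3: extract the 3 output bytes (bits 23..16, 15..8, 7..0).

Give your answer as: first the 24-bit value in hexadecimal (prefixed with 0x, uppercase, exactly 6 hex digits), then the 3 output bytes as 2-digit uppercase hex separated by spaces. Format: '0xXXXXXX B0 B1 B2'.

Sextets: 3=55, +=62, t=45, u=46
24-bit: (55<<18) | (62<<12) | (45<<6) | 46
      = 0xDC0000 | 0x03E000 | 0x000B40 | 0x00002E
      = 0xDFEB6E
Bytes: (v>>16)&0xFF=DF, (v>>8)&0xFF=EB, v&0xFF=6E

Answer: 0xDFEB6E DF EB 6E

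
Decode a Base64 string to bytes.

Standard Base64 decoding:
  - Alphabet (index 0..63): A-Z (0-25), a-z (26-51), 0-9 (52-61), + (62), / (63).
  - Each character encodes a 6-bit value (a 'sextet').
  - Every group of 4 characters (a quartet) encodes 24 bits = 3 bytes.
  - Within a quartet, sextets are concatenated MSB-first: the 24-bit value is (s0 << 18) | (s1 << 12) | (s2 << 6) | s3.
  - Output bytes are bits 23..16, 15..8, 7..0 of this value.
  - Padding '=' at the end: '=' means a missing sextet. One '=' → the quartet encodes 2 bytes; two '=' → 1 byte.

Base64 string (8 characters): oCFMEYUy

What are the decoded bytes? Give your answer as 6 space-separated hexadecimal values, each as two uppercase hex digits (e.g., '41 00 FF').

After char 0 ('o'=40): chars_in_quartet=1 acc=0x28 bytes_emitted=0
After char 1 ('C'=2): chars_in_quartet=2 acc=0xA02 bytes_emitted=0
After char 2 ('F'=5): chars_in_quartet=3 acc=0x28085 bytes_emitted=0
After char 3 ('M'=12): chars_in_quartet=4 acc=0xA0214C -> emit A0 21 4C, reset; bytes_emitted=3
After char 4 ('E'=4): chars_in_quartet=1 acc=0x4 bytes_emitted=3
After char 5 ('Y'=24): chars_in_quartet=2 acc=0x118 bytes_emitted=3
After char 6 ('U'=20): chars_in_quartet=3 acc=0x4614 bytes_emitted=3
After char 7 ('y'=50): chars_in_quartet=4 acc=0x118532 -> emit 11 85 32, reset; bytes_emitted=6

Answer: A0 21 4C 11 85 32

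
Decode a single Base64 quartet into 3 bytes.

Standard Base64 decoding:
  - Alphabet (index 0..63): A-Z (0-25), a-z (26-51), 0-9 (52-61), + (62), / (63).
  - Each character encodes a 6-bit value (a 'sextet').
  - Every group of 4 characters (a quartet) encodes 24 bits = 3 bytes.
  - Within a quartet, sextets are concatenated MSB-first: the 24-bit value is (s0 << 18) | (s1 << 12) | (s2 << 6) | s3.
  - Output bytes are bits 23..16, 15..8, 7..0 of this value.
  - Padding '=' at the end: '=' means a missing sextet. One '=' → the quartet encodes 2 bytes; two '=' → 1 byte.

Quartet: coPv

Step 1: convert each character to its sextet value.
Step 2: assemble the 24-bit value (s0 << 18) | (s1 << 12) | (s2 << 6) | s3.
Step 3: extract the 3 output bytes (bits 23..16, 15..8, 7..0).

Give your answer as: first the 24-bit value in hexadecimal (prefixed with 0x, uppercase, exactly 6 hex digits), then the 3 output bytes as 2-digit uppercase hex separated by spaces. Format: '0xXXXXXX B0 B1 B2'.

Sextets: c=28, o=40, P=15, v=47
24-bit: (28<<18) | (40<<12) | (15<<6) | 47
      = 0x700000 | 0x028000 | 0x0003C0 | 0x00002F
      = 0x7283EF
Bytes: (v>>16)&0xFF=72, (v>>8)&0xFF=83, v&0xFF=EF

Answer: 0x7283EF 72 83 EF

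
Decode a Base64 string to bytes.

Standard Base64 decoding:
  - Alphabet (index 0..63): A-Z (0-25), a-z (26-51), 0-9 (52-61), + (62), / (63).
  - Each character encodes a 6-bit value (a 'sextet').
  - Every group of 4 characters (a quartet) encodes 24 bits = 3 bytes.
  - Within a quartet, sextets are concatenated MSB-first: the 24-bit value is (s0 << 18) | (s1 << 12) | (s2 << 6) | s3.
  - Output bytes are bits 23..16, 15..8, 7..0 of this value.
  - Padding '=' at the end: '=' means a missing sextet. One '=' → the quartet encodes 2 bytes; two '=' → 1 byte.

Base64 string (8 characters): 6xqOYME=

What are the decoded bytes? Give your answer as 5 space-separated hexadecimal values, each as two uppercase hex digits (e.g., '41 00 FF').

Answer: EB 1A 8E 60 C1

Derivation:
After char 0 ('6'=58): chars_in_quartet=1 acc=0x3A bytes_emitted=0
After char 1 ('x'=49): chars_in_quartet=2 acc=0xEB1 bytes_emitted=0
After char 2 ('q'=42): chars_in_quartet=3 acc=0x3AC6A bytes_emitted=0
After char 3 ('O'=14): chars_in_quartet=4 acc=0xEB1A8E -> emit EB 1A 8E, reset; bytes_emitted=3
After char 4 ('Y'=24): chars_in_quartet=1 acc=0x18 bytes_emitted=3
After char 5 ('M'=12): chars_in_quartet=2 acc=0x60C bytes_emitted=3
After char 6 ('E'=4): chars_in_quartet=3 acc=0x18304 bytes_emitted=3
Padding '=': partial quartet acc=0x18304 -> emit 60 C1; bytes_emitted=5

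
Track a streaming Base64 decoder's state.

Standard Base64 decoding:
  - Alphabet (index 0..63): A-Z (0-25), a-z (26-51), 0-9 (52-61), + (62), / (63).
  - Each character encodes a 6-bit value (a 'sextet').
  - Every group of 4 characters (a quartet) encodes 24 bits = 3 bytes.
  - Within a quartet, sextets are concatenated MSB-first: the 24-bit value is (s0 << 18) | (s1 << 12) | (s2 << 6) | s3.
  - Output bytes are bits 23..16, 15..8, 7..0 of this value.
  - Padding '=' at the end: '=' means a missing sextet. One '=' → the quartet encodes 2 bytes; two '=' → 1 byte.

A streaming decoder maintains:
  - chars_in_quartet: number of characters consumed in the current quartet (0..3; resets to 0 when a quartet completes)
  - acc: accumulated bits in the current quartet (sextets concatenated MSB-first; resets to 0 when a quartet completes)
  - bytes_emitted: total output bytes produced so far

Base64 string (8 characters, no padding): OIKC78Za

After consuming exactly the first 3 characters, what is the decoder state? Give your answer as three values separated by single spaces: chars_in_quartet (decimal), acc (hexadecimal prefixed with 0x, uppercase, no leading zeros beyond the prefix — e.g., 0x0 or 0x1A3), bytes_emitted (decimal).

After char 0 ('O'=14): chars_in_quartet=1 acc=0xE bytes_emitted=0
After char 1 ('I'=8): chars_in_quartet=2 acc=0x388 bytes_emitted=0
After char 2 ('K'=10): chars_in_quartet=3 acc=0xE20A bytes_emitted=0

Answer: 3 0xE20A 0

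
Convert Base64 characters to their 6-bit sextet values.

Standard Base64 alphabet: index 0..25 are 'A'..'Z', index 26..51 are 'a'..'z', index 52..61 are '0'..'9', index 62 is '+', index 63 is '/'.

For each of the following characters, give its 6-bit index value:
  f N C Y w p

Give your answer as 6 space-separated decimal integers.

Answer: 31 13 2 24 48 41

Derivation:
'f': a..z range, 26 + ord('f') − ord('a') = 31
'N': A..Z range, ord('N') − ord('A') = 13
'C': A..Z range, ord('C') − ord('A') = 2
'Y': A..Z range, ord('Y') − ord('A') = 24
'w': a..z range, 26 + ord('w') − ord('a') = 48
'p': a..z range, 26 + ord('p') − ord('a') = 41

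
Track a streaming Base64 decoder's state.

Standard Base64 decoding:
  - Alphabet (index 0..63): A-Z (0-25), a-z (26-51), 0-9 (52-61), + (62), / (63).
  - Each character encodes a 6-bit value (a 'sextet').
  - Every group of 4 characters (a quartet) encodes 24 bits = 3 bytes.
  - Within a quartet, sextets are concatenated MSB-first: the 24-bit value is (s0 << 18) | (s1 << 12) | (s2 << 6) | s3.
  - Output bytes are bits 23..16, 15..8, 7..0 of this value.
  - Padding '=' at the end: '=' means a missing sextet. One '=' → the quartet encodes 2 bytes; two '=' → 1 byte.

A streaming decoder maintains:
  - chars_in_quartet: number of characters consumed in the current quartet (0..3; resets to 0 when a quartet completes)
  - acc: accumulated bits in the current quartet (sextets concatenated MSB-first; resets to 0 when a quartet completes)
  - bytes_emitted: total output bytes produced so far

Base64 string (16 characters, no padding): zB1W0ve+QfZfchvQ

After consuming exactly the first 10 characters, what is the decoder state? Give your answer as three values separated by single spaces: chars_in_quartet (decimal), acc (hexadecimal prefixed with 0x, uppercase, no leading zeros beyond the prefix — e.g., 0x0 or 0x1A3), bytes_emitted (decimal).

Answer: 2 0x41F 6

Derivation:
After char 0 ('z'=51): chars_in_quartet=1 acc=0x33 bytes_emitted=0
After char 1 ('B'=1): chars_in_quartet=2 acc=0xCC1 bytes_emitted=0
After char 2 ('1'=53): chars_in_quartet=3 acc=0x33075 bytes_emitted=0
After char 3 ('W'=22): chars_in_quartet=4 acc=0xCC1D56 -> emit CC 1D 56, reset; bytes_emitted=3
After char 4 ('0'=52): chars_in_quartet=1 acc=0x34 bytes_emitted=3
After char 5 ('v'=47): chars_in_quartet=2 acc=0xD2F bytes_emitted=3
After char 6 ('e'=30): chars_in_quartet=3 acc=0x34BDE bytes_emitted=3
After char 7 ('+'=62): chars_in_quartet=4 acc=0xD2F7BE -> emit D2 F7 BE, reset; bytes_emitted=6
After char 8 ('Q'=16): chars_in_quartet=1 acc=0x10 bytes_emitted=6
After char 9 ('f'=31): chars_in_quartet=2 acc=0x41F bytes_emitted=6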